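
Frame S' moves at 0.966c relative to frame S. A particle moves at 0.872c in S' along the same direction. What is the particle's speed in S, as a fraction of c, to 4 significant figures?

u ≈ 0.9976c

Relativistic velocity addition: u = (u' + v)/(1 + u'v/c²)
= (0.872 + 0.966)/(1 + 0.872×0.966) = 1.838/1.84235 = 0.9976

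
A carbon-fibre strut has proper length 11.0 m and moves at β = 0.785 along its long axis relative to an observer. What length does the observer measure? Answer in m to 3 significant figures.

L ≈ 6.81 m

γ = 1/√(1 − 0.785²) = 1.6142
Length contraction: L = L₀/γ = 11.0/1.6142 = 6.81 m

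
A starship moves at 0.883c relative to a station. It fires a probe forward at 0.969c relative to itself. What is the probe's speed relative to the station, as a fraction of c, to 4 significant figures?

Relativistic velocity addition: u = (u' + v)/(1 + u'v/c²)
= (0.969 + 0.883)/(1 + 0.969×0.883) = 1.852/1.85563 = 0.9980

u ≈ 0.9980c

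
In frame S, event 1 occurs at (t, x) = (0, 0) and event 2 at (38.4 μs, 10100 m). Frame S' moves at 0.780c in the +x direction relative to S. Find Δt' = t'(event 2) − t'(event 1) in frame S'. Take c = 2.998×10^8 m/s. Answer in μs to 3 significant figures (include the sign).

γ = 1/√(1 − 0.780²) = 1.5980
Δt' = γ(Δt − vΔx/c²) = 1.5980 × (38.4 μs − 0.780×10100 m / (2.998×10^8 m/s))
= 1.5980 × (12.122 μs) = 19.4 μs

Δt' ≈ 19.4 μs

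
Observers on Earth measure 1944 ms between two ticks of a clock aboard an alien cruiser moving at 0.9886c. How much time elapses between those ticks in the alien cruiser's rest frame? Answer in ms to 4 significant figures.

γ = 1/√(1 − 0.9886²) = 6.64162
Proper time: τ₀ = Δt/γ = 1944/6.64162 = 292.7 ms

τ₀ ≈ 292.7 ms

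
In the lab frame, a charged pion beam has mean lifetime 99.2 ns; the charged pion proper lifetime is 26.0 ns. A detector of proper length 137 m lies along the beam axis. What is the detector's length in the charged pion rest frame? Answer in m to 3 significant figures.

Time dilation ⇒ γ = Δt/τ₀ = 99.2/26.0 = 3.8154
Length contraction: L = L₀/γ = 137/3.8154 = 35.9 m

L ≈ 35.9 m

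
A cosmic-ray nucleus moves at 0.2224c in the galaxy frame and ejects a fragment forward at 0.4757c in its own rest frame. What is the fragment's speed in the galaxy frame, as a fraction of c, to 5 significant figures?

Compose boost 2: (0.4757 + 0.2224)/(1 + 0.4757×0.2224) = 0.69810/1.105796 = 0.63131

u ≈ 0.63131c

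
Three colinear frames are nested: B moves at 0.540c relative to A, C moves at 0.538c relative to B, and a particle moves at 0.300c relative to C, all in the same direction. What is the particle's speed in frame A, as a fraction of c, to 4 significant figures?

Compose boost 2: (0.538 + 0.540)/(1 + 0.538×0.540) = 1.078/1.29052 = 0.835322
Compose boost 3: (0.300 + 0.835322)/(1 + 0.300×0.835322) = 1.13532/1.25060 = 0.9078

u ≈ 0.9078c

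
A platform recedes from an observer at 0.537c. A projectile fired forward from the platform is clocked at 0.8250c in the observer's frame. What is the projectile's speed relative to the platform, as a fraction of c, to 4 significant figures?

Inverse velocity addition: u' = (u − v)/(1 − uv/c²)
= (0.8250 − 0.537)/(1 − 0.8250×0.537) = 0.2880/0.556975 = 0.5171

u' ≈ 0.5171c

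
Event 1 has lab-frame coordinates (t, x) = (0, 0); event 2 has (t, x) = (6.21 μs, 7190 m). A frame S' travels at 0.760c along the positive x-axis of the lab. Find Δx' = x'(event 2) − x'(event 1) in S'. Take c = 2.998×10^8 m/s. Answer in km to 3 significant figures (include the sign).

γ = 1/√(1 − 0.760²) = 1.5386
Δx' = γ(Δx − vΔt) = 1.5386 × (7190 m − 0.760×(2.998×10^8 m/s)×6.21×10^-6 s)
= 1.5386 × (5775.1 m) = 8.89 km

Δx' ≈ 8.89 km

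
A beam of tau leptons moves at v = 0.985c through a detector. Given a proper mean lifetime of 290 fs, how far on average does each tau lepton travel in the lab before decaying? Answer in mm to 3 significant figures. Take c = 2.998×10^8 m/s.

d ≈ 0.496 mm

γ = 1/√(1 − 0.985²) = 5.7953
Dilated lifetime: Δt = γτ₀ = 5.7953 × 290 fs = 1680.6 fs
d = vΔt = 0.985c × 1680.6 fs = 2.9530×10^8 m/s × 1.6806×10^-12 s = 0.496 mm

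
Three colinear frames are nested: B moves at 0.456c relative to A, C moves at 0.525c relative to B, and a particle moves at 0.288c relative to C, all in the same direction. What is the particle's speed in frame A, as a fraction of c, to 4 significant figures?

u ≈ 0.8791c

Compose boost 2: (0.525 + 0.456)/(1 + 0.525×0.456) = 0.9810/1.23940 = 0.791512
Compose boost 3: (0.288 + 0.791512)/(1 + 0.288×0.791512) = 1.07951/1.22796 = 0.8791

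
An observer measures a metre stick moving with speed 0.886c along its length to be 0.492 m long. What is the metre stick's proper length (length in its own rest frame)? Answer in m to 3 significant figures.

γ = 1/√(1 − 0.886²) = 2.1566
L₀ = γL = 2.1566 × 0.492 = 1.06 m

L₀ ≈ 1.06 m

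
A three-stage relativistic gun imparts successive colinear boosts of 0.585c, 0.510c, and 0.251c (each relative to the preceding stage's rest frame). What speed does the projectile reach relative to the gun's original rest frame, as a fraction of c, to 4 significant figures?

Compose boost 2: (0.510 + 0.585)/(1 + 0.510×0.585) = 1.095/1.29835 = 0.843378
Compose boost 3: (0.251 + 0.843378)/(1 + 0.251×0.843378) = 1.09438/1.21169 = 0.9032

u ≈ 0.9032c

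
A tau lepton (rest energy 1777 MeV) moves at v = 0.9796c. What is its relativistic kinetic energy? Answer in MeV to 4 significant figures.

K ≈ 7066 MeV

γ = 1/√(1 − 0.9796²) = 4.97618
K = (γ − 1)m₀c² = (4.97618 − 1) × 1777 MeV = 3.97618 × 1777 MeV = 7066 MeV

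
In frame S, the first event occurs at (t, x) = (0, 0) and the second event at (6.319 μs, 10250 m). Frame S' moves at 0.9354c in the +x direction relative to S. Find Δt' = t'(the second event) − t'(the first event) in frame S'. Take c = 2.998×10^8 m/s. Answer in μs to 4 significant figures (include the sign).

Δt' ≈ -72.57 μs

γ = 1/√(1 − 0.9354²) = 2.82812
Δt' = γ(Δt − vΔx/c²) = 2.82812 × (6.319 μs − 0.9354×10250 m / (2.998×10^8 m/s))
= 2.82812 × (-25.6618 μs) = -72.57 μs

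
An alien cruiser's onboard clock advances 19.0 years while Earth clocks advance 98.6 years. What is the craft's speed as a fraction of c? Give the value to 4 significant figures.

γ = Δt/τ₀ = 98.6/19.0 = 5.18947
β = √(1 − 1/γ²) = √(1 − 1/5.18947²) = 0.9813

β ≈ 0.9813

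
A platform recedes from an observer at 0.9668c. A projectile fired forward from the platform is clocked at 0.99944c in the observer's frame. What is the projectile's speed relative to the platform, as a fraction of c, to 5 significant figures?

Inverse velocity addition: u' = (u − v)/(1 − uv/c²)
= (0.99944 − 0.9668)/(1 − 0.99944×0.9668) = 0.032640/0.03374141 = 0.96736

u' ≈ 0.96736c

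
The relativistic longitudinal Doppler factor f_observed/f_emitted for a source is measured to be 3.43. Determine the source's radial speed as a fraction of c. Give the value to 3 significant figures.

f_obs/f_src = √((1+β)/(1−β)) = 3.43  ⇒  (1+β)/(1−β) = 11.765
β = |1 − D²|/(1 + D²) = |1 − 11.765|/(1 + 11.765) = 0.843

β ≈ 0.843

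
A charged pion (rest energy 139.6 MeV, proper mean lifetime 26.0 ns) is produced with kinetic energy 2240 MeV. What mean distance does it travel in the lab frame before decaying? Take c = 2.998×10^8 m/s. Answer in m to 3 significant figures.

d ≈ 133 m

γ = 1 + K/(m₀c²) = 1 + 2240/139.6 = 17.046
β = √(1 − 1/γ²) = 0.99828
Dilated lifetime: γτ₀ = 17.046 × 26.0 ns = 443.19 ns
d = βc·γτ₀ = 0.99828 × (2.998×10^8 m/s) × 4.4319×10^-7 s = 133 m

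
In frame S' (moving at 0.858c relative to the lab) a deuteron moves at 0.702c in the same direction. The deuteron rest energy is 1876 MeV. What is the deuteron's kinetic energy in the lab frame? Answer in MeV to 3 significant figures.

u_lab = (0.702 + 0.858)/(1 + 0.702×0.858) = 0.973591
γ = 1/√(1 − 0.973591²) = 4.3802
K = (γ − 1)m₀c² = (4.3802 − 1) × 1876 = 3.3802 × 1876 = 6340 MeV

K ≈ 6340 MeV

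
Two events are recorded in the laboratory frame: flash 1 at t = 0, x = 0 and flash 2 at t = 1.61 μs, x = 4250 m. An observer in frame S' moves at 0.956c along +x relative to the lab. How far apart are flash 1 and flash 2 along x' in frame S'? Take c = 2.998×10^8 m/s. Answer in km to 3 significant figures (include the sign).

γ = 1/√(1 − 0.956²) = 3.4087
Δx' = γ(Δx − vΔt) = 3.4087 × (4250 m − 0.956×(2.998×10^8 m/s)×1.61×10^-6 s)
= 3.4087 × (3788.6 m) = 12.9 km

Δx' ≈ 12.9 km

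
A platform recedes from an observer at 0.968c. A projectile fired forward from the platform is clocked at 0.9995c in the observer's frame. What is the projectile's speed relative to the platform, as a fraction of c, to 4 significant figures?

u' ≈ 0.9697c

Inverse velocity addition: u' = (u − v)/(1 − uv/c²)
= (0.9995 − 0.968)/(1 − 0.9995×0.968) = 0.03150/0.0324840 = 0.9697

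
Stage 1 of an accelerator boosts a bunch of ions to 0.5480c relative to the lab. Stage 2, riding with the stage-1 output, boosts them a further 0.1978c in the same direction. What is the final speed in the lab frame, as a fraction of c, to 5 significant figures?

Compose boost 2: (0.1978 + 0.5480)/(1 + 0.1978×0.5480) = 0.74580/1.108394 = 0.67287

u ≈ 0.67287c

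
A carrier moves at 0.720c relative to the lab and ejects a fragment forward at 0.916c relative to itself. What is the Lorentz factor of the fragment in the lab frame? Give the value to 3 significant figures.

u_lab = (0.916 + 0.720)/(1 + 0.916×0.720) = 1.636/1.65952 = 0.985827
γ = 1/√(1 − 0.985827²) = 5.96

γ ≈ 5.96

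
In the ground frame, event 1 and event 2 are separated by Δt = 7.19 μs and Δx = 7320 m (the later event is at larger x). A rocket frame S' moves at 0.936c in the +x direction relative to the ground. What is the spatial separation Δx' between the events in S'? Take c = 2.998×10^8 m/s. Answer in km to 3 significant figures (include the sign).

Δx' ≈ 15.1 km

γ = 1/√(1 − 0.936²) = 2.8409
Δx' = γ(Δx − vΔt) = 2.8409 × (7320 m − 0.936×(2.998×10^8 m/s)×7.19×10^-6 s)
= 2.8409 × (5302.4 m) = 15.1 km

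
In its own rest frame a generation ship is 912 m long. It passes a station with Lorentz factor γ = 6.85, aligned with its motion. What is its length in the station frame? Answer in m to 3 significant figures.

γ = 6.85 (given)
Length contraction: L = L₀/γ = 912/6.85 = 133 m

L ≈ 133 m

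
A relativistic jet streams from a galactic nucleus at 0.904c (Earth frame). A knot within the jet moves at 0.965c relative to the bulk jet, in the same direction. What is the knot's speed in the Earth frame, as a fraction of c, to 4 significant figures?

u ≈ 0.9982c

Relativistic velocity addition: u = (u' + v)/(1 + u'v/c²)
= (0.965 + 0.904)/(1 + 0.965×0.904) = 1.869/1.87236 = 0.9982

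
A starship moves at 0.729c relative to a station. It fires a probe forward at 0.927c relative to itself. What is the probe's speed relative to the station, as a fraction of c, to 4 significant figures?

Relativistic velocity addition: u = (u' + v)/(1 + u'v/c²)
= (0.927 + 0.729)/(1 + 0.927×0.729) = 1.656/1.67578 = 0.9882

u ≈ 0.9882c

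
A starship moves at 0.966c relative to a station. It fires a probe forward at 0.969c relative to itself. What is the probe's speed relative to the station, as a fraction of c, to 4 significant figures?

u ≈ 0.9995c

Relativistic velocity addition: u = (u' + v)/(1 + u'v/c²)
= (0.969 + 0.966)/(1 + 0.969×0.966) = 1.935/1.93605 = 0.9995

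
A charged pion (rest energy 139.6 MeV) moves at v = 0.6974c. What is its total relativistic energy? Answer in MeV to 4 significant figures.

γ = 1/√(1 − 0.6974²) = 1.39532
E = γm₀c² = 1.39532 × 139.6 MeV = 194.8 MeV

E ≈ 194.8 MeV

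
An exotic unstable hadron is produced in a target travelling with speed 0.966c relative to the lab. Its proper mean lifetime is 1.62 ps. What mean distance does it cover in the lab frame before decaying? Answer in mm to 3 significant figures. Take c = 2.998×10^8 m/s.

γ = 1/√(1 − 0.966²) = 3.8678
Dilated lifetime: Δt = γτ₀ = 3.8678 × 1.62 ps = 6.2659 ps
d = vΔt = 0.966c × 6.2659 ps = 2.8961×10^8 m/s × 6.2659×10^-12 s = 1.81 mm

d ≈ 1.81 mm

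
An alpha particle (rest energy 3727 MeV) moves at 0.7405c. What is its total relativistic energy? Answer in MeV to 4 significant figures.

γ = 1/√(1 − 0.7405²) = 1.48797
E = γm₀c² = 1.48797 × 3727 MeV = 5546 MeV

E ≈ 5546 MeV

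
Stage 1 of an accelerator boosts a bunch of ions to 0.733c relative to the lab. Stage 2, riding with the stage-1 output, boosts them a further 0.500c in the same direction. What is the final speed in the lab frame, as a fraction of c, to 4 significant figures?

u ≈ 0.9023c

Compose boost 2: (0.500 + 0.733)/(1 + 0.500×0.733) = 1.233/1.36650 = 0.9023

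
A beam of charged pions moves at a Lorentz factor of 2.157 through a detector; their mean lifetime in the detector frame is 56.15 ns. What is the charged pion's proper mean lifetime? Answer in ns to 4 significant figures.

τ₀ ≈ 26.03 ns

γ = 2.157 (given)
Proper time: τ₀ = Δt/γ = 56.15/2.157 = 26.03 ns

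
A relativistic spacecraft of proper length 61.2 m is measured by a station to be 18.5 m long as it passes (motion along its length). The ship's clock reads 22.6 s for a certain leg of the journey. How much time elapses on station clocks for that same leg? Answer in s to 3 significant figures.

Length contraction ⇒ γ = L₀/L = 61.2/18.5 = 3.3081
Time dilation: Δt = γτ₀ = 3.3081 × 22.6 s = 74.8 s

Δt ≈ 74.8 s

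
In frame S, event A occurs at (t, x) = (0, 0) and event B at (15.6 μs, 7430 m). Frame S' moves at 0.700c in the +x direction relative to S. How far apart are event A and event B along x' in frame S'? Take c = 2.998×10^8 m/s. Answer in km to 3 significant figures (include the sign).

γ = 1/√(1 − 0.700²) = 1.4003
Δx' = γ(Δx − vΔt) = 1.4003 × (7430 m − 0.700×(2.998×10^8 m/s)×15.6×10^-6 s)
= 1.4003 × (4156.2 m) = 5.82 km

Δx' ≈ 5.82 km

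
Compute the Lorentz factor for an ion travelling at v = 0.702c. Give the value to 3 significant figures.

γ ≈ 1.40

γ = 1/√(1 − β²) = 1/√(1 − 0.702²) = 1/√(0.50720) = 1.40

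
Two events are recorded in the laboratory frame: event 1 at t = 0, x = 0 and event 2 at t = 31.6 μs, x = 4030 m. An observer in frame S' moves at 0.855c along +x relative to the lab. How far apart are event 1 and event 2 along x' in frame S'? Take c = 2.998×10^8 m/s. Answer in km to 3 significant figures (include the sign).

γ = 1/√(1 − 0.855²) = 1.9282
Δx' = γ(Δx − vΔt) = 1.9282 × (4030 m − 0.855×(2.998×10^8 m/s)×31.6×10^-6 s)
= 1.9282 × (-4070.0 m) = -7.85 km

Δx' ≈ -7.85 km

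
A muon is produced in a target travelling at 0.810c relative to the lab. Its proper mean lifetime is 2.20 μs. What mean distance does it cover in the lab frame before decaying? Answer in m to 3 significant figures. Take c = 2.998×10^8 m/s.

γ = 1/√(1 − 0.810²) = 1.7052
Dilated lifetime: Δt = γτ₀ = 1.7052 × 2.20 μs = 3.7515 μs
d = vΔt = 0.810c × 3.7515 μs = 2.4284×10^8 m/s × 3.7515×10^-6 s = 911 m

d ≈ 911 m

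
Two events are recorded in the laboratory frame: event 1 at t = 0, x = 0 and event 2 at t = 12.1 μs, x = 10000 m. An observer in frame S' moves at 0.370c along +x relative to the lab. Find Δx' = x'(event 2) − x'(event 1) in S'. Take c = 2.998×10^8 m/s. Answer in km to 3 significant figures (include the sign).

Δx' ≈ 9.32 km

γ = 1/√(1 − 0.370²) = 1.0764
Δx' = γ(Δx − vΔt) = 1.0764 × (10000 m − 0.370×(2.998×10^8 m/s)×12.1×10^-6 s)
= 1.0764 × (8657.8 m) = 9.32 km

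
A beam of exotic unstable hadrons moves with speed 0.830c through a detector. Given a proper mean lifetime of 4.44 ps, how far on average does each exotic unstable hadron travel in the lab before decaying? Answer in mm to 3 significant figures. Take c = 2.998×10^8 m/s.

γ = 1/√(1 − 0.830²) = 1.7929
Dilated lifetime: Δt = γτ₀ = 1.7929 × 4.44 ps = 7.9604 ps
d = vΔt = 0.830c × 7.9604 ps = 2.4883×10^8 m/s × 7.9604×10^-12 s = 1.98 mm

d ≈ 1.98 mm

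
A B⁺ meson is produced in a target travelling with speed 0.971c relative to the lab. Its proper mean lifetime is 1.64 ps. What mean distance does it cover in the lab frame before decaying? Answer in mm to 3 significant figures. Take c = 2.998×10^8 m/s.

γ = 1/√(1 − 0.971²) = 4.1827
Dilated lifetime: Δt = γτ₀ = 4.1827 × 1.64 ps = 6.8596 ps
d = vΔt = 0.971c × 6.8596 ps = 2.9111×10^8 m/s × 6.8596×10^-12 s = 2.00 mm

d ≈ 2.00 mm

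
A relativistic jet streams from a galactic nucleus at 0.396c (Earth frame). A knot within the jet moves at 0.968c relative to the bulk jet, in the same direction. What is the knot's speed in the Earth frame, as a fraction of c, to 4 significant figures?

Relativistic velocity addition: u = (u' + v)/(1 + u'v/c²)
= (0.968 + 0.396)/(1 + 0.968×0.396) = 1.364/1.38333 = 0.9860

u ≈ 0.9860c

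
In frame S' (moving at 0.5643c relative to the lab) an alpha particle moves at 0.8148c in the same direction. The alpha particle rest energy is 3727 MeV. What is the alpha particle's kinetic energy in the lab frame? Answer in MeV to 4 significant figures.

u_lab = (0.8148 + 0.5643)/(1 + 0.8148×0.5643) = 0.9447239
γ = 1/√(1 − 0.9447239²) = 3.05002
K = (γ − 1)m₀c² = (3.05002 − 1) × 3727 = 2.05002 × 3727 = 7640 MeV

K ≈ 7640 MeV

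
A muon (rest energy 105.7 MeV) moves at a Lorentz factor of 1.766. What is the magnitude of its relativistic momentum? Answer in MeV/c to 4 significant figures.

β = √(1 − 1/γ²) = √(1 − 1/1.766²) = 0.824233
p = γβm₀c = 1.766 × 0.824233 × 105.7 MeV/c = 153.9 MeV/c

p ≈ 153.9 MeV/c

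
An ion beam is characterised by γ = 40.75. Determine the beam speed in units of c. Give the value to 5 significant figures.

β = √(1 − 1/γ²) = √(1 − 1/40.75²) = √(0.9993978) = 0.99970

β ≈ 0.99970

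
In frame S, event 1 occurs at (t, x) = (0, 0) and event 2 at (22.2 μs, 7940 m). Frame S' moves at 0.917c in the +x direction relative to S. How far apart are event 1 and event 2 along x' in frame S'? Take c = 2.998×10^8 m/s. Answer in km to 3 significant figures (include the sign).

Δx' ≈ 4.60 km

γ = 1/√(1 − 0.917²) = 2.5070
Δx' = γ(Δx − vΔt) = 2.5070 × (7940 m − 0.917×(2.998×10^8 m/s)×22.2×10^-6 s)
= 2.5070 × (1836.9 m) = 4.60 km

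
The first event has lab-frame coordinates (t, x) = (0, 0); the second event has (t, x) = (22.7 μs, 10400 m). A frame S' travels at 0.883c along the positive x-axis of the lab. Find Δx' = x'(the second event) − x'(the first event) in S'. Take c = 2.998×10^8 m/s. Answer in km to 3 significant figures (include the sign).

γ = 1/√(1 − 0.883²) = 2.1305
Δx' = γ(Δx − vΔt) = 2.1305 × (10400 m − 0.883×(2.998×10^8 m/s)×22.7×10^-6 s)
= 2.1305 × (4390.8 m) = 9.35 km

Δx' ≈ 9.35 km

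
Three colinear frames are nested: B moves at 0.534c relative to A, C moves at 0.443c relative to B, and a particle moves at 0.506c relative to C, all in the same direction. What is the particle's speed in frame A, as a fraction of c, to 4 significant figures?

u ≈ 0.9259c

Compose boost 2: (0.443 + 0.534)/(1 + 0.443×0.534) = 0.9770/1.23656 = 0.790094
Compose boost 3: (0.506 + 0.790094)/(1 + 0.506×0.790094) = 1.29609/1.39979 = 0.9259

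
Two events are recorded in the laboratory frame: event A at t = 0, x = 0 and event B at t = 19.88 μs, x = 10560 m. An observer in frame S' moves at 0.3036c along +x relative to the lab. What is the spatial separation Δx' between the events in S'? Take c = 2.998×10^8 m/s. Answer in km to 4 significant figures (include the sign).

Δx' ≈ 9.184 km

γ = 1/√(1 − 0.3036²) = 1.04954
Δx' = γ(Δx − vΔt) = 1.04954 × (10560 m − 0.3036×(2.998×10^8 m/s)×19.88×10^-6 s)
= 1.04954 × (8750.54 m) = 9.184 km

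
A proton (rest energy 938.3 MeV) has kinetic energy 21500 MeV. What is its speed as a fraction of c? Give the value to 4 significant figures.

γ = 1 + K/(m₀c²) = 1 + 21500/938.3 = 23.9138
β = √(1 − 1/γ²) = 0.9991

β ≈ 0.9991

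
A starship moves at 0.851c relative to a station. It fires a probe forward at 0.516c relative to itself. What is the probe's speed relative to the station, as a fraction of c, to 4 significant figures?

Relativistic velocity addition: u = (u' + v)/(1 + u'v/c²)
= (0.516 + 0.851)/(1 + 0.516×0.851) = 1.367/1.43912 = 0.9499

u ≈ 0.9499c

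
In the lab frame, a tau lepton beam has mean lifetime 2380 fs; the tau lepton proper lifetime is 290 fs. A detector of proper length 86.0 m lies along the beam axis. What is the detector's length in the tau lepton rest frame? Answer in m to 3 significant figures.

L ≈ 10.5 m

Time dilation ⇒ γ = Δt/τ₀ = 2380/290 = 8.2069
Length contraction: L = L₀/γ = 86.0/8.2069 = 10.5 m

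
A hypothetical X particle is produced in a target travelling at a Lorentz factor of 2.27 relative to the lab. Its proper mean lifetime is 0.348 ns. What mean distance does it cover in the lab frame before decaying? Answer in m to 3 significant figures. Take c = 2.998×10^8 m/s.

β = √(1 − 1/γ²) = √(1 − 1/2.27²) = 0.89774
Dilated lifetime: Δt = γτ₀ = 2.27 × 0.348 ns = 0.78996 ns
d = vΔt = 0.89774c × 0.78996 ns = 2.6914×10^8 m/s × 7.8996×10^-10 s = 0.213 m

d ≈ 0.213 m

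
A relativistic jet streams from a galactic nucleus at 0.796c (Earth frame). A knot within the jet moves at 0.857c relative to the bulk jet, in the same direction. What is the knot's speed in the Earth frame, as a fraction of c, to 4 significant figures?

u ≈ 0.9827c

Relativistic velocity addition: u = (u' + v)/(1 + u'v/c²)
= (0.857 + 0.796)/(1 + 0.857×0.796) = 1.653/1.68217 = 0.9827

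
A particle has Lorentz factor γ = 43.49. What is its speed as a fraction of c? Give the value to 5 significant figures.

β ≈ 0.99974

β = √(1 − 1/γ²) = √(1 − 1/43.49²) = √(0.9994713) = 0.99974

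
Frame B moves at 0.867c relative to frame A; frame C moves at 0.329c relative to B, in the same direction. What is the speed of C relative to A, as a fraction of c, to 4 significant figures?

u ≈ 0.9306c

Compose boost 2: (0.329 + 0.867)/(1 + 0.329×0.867) = 1.196/1.28524 = 0.9306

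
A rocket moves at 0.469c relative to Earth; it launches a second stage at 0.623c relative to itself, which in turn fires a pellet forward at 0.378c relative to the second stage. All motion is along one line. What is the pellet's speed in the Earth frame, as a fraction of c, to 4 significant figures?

u ≈ 0.9270c

Compose boost 2: (0.623 + 0.469)/(1 + 0.623×0.469) = 1.092/1.29219 = 0.845079
Compose boost 3: (0.378 + 0.845079)/(1 + 0.378×0.845079) = 1.22308/1.31944 = 0.9270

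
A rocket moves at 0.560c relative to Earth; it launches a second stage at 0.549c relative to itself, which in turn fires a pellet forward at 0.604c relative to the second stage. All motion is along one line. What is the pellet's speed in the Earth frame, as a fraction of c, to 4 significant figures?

Compose boost 2: (0.549 + 0.560)/(1 + 0.549×0.560) = 1.109/1.30744 = 0.848222
Compose boost 3: (0.604 + 0.848222)/(1 + 0.604×0.848222) = 1.45222/1.51233 = 0.9603

u ≈ 0.9603c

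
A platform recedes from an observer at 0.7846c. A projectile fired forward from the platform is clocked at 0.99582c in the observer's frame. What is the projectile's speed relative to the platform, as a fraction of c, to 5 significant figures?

u' ≈ 0.96589c

Inverse velocity addition: u' = (u − v)/(1 − uv/c²)
= (0.99582 − 0.7846)/(1 − 0.99582×0.7846) = 0.21122/0.2186796 = 0.96589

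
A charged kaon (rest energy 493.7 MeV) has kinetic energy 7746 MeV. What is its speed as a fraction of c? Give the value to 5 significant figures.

γ = 1 + K/(m₀c²) = 1 + 7746/493.7 = 16.68969
β = √(1 − 1/γ²) = 0.99820

β ≈ 0.99820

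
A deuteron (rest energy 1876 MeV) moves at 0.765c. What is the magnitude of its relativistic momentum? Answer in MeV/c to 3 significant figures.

γ = 1/√(1 − 0.765²) = 1.5527
p = γβm₀c = 1.5527 × 0.765 × 1876 MeV/c = 2230 MeV/c

p ≈ 2230 MeV/c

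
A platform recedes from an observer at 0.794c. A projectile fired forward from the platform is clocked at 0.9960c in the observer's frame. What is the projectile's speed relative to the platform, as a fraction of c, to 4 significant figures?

Inverse velocity addition: u' = (u − v)/(1 − uv/c²)
= (0.9960 − 0.794)/(1 − 0.9960×0.794) = 0.2020/0.209176 = 0.9657

u' ≈ 0.9657c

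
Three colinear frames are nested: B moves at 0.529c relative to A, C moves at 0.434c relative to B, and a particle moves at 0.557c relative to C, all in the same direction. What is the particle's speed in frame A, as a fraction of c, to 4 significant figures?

Compose boost 2: (0.434 + 0.529)/(1 + 0.434×0.529) = 0.9630/1.22959 = 0.783190
Compose boost 3: (0.557 + 0.783190)/(1 + 0.557×0.783190) = 1.34019/1.43624 = 0.9331

u ≈ 0.9331c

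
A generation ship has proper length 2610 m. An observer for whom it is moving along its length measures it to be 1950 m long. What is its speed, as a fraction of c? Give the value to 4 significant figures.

β ≈ 0.6647

γ = L₀/L = 2610/1950 = 1.33846
β = √(1 − 1/γ²) = 0.6647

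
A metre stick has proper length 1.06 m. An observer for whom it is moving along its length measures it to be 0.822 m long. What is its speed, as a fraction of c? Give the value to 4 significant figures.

β ≈ 0.6314

γ = L₀/L = 1.06/0.822 = 1.28954
β = √(1 − 1/γ²) = 0.6314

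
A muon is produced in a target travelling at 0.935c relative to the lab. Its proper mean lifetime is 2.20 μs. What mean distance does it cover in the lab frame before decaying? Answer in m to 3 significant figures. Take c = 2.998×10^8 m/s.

γ = 1/√(1 − 0.935²) = 2.8197
Dilated lifetime: Δt = γτ₀ = 2.8197 × 2.20 μs = 6.2033 μs
d = vΔt = 0.935c × 6.2033 μs = 2.8031×10^8 m/s × 6.2033×10^-6 s = 1740 m

d ≈ 1740 m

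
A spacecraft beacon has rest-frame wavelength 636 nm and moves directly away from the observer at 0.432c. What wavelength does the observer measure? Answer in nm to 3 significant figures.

λ_obs ≈ 1010 nm

Relativistic Doppler: λ_obs = λ_src √((1+β)/(1−β))
= 636 × √(1.4320/0.56800) = 636 × 1.5878 = 1010 nm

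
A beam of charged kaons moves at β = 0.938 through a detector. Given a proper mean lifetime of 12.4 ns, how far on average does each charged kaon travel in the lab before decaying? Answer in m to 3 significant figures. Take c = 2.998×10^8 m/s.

γ = 1/√(1 − 0.938²) = 2.8849
Dilated lifetime: Δt = γτ₀ = 2.8849 × 12.4 ns = 35.772 ns
d = vΔt = 0.938c × 35.772 ns = 2.8121×10^8 m/s × 3.5772×10^-8 s = 10.1 m

d ≈ 10.1 m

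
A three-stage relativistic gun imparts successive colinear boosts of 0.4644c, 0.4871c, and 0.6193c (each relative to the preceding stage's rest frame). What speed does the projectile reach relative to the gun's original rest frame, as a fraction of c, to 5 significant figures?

Compose boost 2: (0.4871 + 0.4644)/(1 + 0.4871×0.4644) = 0.95150/1.226209 = 0.7759687
Compose boost 3: (0.6193 + 0.7759687)/(1 + 0.6193×0.7759687) = 1.395269/1.480557 = 0.94239

u ≈ 0.94239c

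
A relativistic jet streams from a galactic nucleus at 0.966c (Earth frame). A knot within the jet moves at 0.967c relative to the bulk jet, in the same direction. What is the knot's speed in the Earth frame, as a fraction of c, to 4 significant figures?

u ≈ 0.9994c

Relativistic velocity addition: u = (u' + v)/(1 + u'v/c²)
= (0.967 + 0.966)/(1 + 0.967×0.966) = 1.933/1.93412 = 0.9994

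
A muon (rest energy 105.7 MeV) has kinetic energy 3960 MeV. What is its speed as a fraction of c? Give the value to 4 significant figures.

γ = 1 + K/(m₀c²) = 1 + 3960/105.7 = 38.4645
β = √(1 − 1/γ²) = 0.9997

β ≈ 0.9997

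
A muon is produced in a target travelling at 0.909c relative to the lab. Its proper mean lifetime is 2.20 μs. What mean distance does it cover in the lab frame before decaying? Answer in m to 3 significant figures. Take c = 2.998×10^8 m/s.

d ≈ 1440 m

γ = 1/√(1 − 0.909²) = 2.3993
Dilated lifetime: Δt = γτ₀ = 2.3993 × 2.20 μs = 5.2784 μs
d = vΔt = 0.909c × 5.2784 μs = 2.7252×10^8 m/s × 5.2784×10^-6 s = 1440 m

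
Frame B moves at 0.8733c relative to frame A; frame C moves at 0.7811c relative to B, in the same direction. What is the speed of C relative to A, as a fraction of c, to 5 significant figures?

Compose boost 2: (0.7811 + 0.8733)/(1 + 0.7811×0.8733) = 1.6544/1.682135 = 0.98351

u ≈ 0.98351c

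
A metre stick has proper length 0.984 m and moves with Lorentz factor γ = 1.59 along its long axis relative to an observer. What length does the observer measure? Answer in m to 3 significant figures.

γ = 1.59 (given)
Length contraction: L = L₀/γ = 0.984/1.59 = 0.619 m

L ≈ 0.619 m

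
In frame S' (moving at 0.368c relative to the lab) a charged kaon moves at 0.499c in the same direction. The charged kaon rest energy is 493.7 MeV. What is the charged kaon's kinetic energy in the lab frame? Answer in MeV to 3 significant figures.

u_lab = (0.499 + 0.368)/(1 + 0.499×0.368) = 0.732491
γ = 1/√(1 − 0.732491²) = 1.4689
K = (γ − 1)m₀c² = (1.4689 − 1) × 493.7 = 0.46891 × 493.7 = 232 MeV

K ≈ 232 MeV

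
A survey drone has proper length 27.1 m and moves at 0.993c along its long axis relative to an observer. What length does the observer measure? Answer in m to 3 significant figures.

L ≈ 3.20 m

γ = 1/√(1 − 0.993²) = 8.4664
Length contraction: L = L₀/γ = 27.1/8.4664 = 3.20 m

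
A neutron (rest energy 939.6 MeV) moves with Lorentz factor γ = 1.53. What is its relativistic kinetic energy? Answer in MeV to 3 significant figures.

γ = 1.53 (given)
K = (γ − 1)m₀c² = (1.53 − 1) × 939.6 MeV = 0.53000 × 939.6 MeV = 498 MeV

K ≈ 498 MeV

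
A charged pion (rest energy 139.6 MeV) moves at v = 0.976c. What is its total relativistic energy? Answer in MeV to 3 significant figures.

γ = 1/√(1 − 0.976²) = 4.5920
E = γm₀c² = 4.5920 × 139.6 MeV = 641 MeV

E ≈ 641 MeV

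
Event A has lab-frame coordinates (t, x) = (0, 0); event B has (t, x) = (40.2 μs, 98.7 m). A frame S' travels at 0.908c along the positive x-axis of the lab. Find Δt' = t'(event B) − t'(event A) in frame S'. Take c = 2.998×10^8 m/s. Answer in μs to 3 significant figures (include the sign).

γ = 1/√(1 − 0.908²) = 2.3868
Δt' = γ(Δt − vΔx/c²) = 2.3868 × (40.2 μs − 0.908×98.7 m / (2.998×10^8 m/s))
= 2.3868 × (39.901 μs) = 95.2 μs

Δt' ≈ 95.2 μs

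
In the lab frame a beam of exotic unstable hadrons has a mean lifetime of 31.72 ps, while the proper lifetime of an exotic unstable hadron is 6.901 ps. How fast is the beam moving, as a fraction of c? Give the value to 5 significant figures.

β ≈ 0.97605

γ = Δt/τ₀ = 31.72/6.901 = 4.596435
β = √(1 − 1/γ²) = √(1 − 1/4.596435²) = 0.97605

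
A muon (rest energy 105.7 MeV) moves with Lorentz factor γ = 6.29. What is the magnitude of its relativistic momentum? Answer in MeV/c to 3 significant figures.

p ≈ 656 MeV/c

β = √(1 − 1/γ²) = √(1 − 1/6.29²) = 0.98728
p = γβm₀c = 6.29 × 0.98728 × 105.7 MeV/c = 656 MeV/c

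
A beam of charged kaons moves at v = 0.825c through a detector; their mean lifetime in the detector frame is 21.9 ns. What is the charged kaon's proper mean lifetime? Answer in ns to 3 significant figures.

γ = 1/√(1 − 0.825²) = 1.7695
Proper time: τ₀ = Δt/γ = 21.9/1.7695 = 12.4 ns

τ₀ ≈ 12.4 ns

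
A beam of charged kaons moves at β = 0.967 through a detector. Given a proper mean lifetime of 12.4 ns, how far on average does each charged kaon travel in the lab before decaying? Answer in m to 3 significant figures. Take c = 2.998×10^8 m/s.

d ≈ 14.1 m

γ = 1/√(1 − 0.967²) = 3.9250
Dilated lifetime: Δt = γτ₀ = 3.9250 × 12.4 ns = 48.670 ns
d = vΔt = 0.967c × 48.670 ns = 2.8991×10^8 m/s × 4.8670×10^-8 s = 14.1 m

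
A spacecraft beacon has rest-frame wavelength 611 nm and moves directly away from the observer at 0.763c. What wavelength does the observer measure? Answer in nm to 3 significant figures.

λ_obs ≈ 1670 nm

Relativistic Doppler: λ_obs = λ_src √((1+β)/(1−β))
= 611 × √(1.7630/0.23700) = 611 × 2.7274 = 1670 nm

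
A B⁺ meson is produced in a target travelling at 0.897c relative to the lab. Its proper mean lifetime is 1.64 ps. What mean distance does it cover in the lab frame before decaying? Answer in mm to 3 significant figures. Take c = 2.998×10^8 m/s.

d ≈ 0.998 mm

γ = 1/√(1 − 0.897²) = 2.2623
Dilated lifetime: Δt = γτ₀ = 2.2623 × 1.64 ps = 3.7102 ps
d = vΔt = 0.897c × 3.7102 ps = 2.6892×10^8 m/s × 3.7102×10^-12 s = 0.998 mm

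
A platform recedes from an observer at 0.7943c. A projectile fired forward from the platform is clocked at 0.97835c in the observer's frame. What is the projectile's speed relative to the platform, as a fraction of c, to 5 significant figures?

u' ≈ 0.82572c

Inverse velocity addition: u' = (u − v)/(1 − uv/c²)
= (0.97835 − 0.7943)/(1 − 0.97835×0.7943) = 0.18405/0.2228966 = 0.82572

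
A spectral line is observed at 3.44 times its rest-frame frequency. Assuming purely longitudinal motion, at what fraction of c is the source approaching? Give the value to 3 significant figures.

β ≈ 0.844

f_obs/f_src = √((1+β)/(1−β)) = 3.44  ⇒  (1+β)/(1−β) = 11.834
β = |1 − D²|/(1 + D²) = |1 − 11.834|/(1 + 11.834) = 0.844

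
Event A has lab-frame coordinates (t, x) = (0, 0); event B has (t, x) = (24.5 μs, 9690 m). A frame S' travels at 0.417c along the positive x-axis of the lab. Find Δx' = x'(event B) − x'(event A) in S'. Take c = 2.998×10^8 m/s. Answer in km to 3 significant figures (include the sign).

γ = 1/√(1 − 0.417²) = 1.1002
Δx' = γ(Δx − vΔt) = 1.1002 × (9690 m − 0.417×(2.998×10^8 m/s)×24.5×10^-6 s)
= 1.1002 × (6627.1 m) = 7.29 km

Δx' ≈ 7.29 km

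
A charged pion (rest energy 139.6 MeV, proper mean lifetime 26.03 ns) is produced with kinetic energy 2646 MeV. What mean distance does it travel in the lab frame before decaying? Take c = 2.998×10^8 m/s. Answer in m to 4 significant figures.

d ≈ 155.5 m

γ = 1 + K/(m₀c²) = 1 + 2646/139.6 = 19.9542
β = √(1 − 1/γ²) = 0.998743
Dilated lifetime: γτ₀ = 19.9542 × 26.03 ns = 519.407 ns
d = βc·γτ₀ = 0.998743 × (2.998×10^8 m/s) × 5.19407×10^-7 s = 155.5 m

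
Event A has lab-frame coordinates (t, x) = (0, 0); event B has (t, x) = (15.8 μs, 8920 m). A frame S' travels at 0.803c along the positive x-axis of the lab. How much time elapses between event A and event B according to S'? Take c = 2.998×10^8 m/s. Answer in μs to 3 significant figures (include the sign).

γ = 1/√(1 − 0.803²) = 1.6779
Δt' = γ(Δt − vΔx/c²) = 1.6779 × (15.8 μs − 0.803×8920 m / (2.998×10^8 m/s))
= 1.6779 × (-8.0918 μs) = -13.6 μs

Δt' ≈ -13.6 μs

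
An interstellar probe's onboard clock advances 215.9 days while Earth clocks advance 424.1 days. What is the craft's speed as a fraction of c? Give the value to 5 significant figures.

γ = Δt/τ₀ = 424.1/215.9 = 1.964335
β = √(1 − 1/γ²) = √(1 − 1/1.964335²) = 0.86072

β ≈ 0.86072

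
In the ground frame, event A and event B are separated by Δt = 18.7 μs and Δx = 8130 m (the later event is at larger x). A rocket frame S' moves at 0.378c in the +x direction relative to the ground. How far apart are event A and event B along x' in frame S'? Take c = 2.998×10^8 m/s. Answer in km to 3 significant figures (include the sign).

Δx' ≈ 6.49 km

γ = 1/√(1 − 0.378²) = 1.0801
Δx' = γ(Δx − vΔt) = 1.0801 × (8130 m − 0.378×(2.998×10^8 m/s)×18.7×10^-6 s)
= 1.0801 × (6010.8 m) = 6.49 km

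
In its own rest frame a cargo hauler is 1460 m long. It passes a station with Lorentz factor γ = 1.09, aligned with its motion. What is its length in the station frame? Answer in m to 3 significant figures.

L ≈ 1340 m

γ = 1.09 (given)
Length contraction: L = L₀/γ = 1460/1.09 = 1340 m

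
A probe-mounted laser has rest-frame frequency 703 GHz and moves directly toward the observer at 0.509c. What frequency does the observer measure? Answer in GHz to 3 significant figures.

Relativistic Doppler: f_obs = f_src √((1+β)/(1−β))
= 703 × √(1.5090/0.49100) = 703 × 1.7531 = 1230 GHz

f_obs ≈ 1230 GHz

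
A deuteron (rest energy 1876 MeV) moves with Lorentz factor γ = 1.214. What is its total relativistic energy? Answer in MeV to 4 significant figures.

γ = 1.214 (given)
E = γm₀c² = 1.214 × 1876 MeV = 2277 MeV

E ≈ 2277 MeV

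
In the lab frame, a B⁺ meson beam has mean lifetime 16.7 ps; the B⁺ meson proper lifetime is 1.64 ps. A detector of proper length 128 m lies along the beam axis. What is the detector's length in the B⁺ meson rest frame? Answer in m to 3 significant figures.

L ≈ 12.6 m

Time dilation ⇒ γ = Δt/τ₀ = 16.7/1.64 = 10.183
Length contraction: L = L₀/γ = 128/10.183 = 12.6 m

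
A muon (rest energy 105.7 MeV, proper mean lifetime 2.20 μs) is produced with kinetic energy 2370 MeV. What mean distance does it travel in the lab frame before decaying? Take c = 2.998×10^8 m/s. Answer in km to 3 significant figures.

γ = 1 + K/(m₀c²) = 1 + 2370/105.7 = 23.422
β = √(1 − 1/γ²) = 0.99909
Dilated lifetime: γτ₀ = 23.422 × 2.20 μs = 51.528 μs
d = βc·γτ₀ = 0.99909 × (2.998×10^8 m/s) × 5.1528×10^-5 s = 15.4 km

d ≈ 15.4 km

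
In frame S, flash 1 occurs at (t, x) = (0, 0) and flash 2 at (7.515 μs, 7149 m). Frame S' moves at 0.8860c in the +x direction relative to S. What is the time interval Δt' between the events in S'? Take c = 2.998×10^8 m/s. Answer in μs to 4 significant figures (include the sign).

Δt' ≈ -29.36 μs

γ = 1/√(1 − 0.8860²) = 2.15664
Δt' = γ(Δt − vΔx/c²) = 2.15664 × (7.515 μs − 0.8860×7149 m / (2.998×10^8 m/s))
= 2.15664 × (-13.6125 μs) = -29.36 μs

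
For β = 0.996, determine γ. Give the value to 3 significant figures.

γ = 1/√(1 − β²) = 1/√(1 − 0.996²) = 1/√(0.0079840) = 11.2

γ ≈ 11.2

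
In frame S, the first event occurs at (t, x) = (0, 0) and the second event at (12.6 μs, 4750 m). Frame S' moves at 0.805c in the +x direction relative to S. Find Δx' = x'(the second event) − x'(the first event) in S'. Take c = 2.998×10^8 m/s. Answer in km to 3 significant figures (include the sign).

Δx' ≈ 2.88 km

γ = 1/√(1 − 0.805²) = 1.6856
Δx' = γ(Δx − vΔt) = 1.6856 × (4750 m − 0.805×(2.998×10^8 m/s)×12.6×10^-6 s)
= 1.6856 × (1709.1 m) = 2.88 km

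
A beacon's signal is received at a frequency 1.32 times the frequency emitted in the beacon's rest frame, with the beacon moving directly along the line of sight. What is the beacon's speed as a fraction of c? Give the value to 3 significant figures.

f_obs/f_src = √((1+β)/(1−β)) = 1.32  ⇒  (1+β)/(1−β) = 1.7424
β = |1 − D²|/(1 + D²) = |1 − 1.7424|/(1 + 1.7424) = 0.271

β ≈ 0.271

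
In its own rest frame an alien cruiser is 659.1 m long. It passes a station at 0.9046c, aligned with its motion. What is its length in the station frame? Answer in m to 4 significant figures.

γ = 1/√(1 − 0.9046²) = 2.34598
Length contraction: L = L₀/γ = 659.1/2.34598 = 280.9 m

L ≈ 280.9 m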